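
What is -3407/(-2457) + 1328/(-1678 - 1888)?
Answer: 4443233/4380831 ≈ 1.0142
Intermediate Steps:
-3407/(-2457) + 1328/(-1678 - 1888) = -3407*(-1/2457) + 1328/(-3566) = 3407/2457 + 1328*(-1/3566) = 3407/2457 - 664/1783 = 4443233/4380831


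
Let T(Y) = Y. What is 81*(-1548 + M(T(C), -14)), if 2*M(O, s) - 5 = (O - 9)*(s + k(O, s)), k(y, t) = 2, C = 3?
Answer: -244539/2 ≈ -1.2227e+5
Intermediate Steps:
M(O, s) = 5/2 + (-9 + O)*(2 + s)/2 (M(O, s) = 5/2 + ((O - 9)*(s + 2))/2 = 5/2 + ((-9 + O)*(2 + s))/2 = 5/2 + (-9 + O)*(2 + s)/2)
81*(-1548 + M(T(C), -14)) = 81*(-1548 + (-13/2 + 3 - 9/2*(-14) + (½)*3*(-14))) = 81*(-1548 + (-13/2 + 3 + 63 - 21)) = 81*(-1548 + 77/2) = 81*(-3019/2) = -244539/2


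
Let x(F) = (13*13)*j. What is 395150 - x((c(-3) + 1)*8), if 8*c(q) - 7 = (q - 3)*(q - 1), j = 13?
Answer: 392953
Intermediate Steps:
c(q) = 7/8 + (-1 + q)*(-3 + q)/8 (c(q) = 7/8 + ((q - 3)*(q - 1))/8 = 7/8 + ((-3 + q)*(-1 + q))/8 = 7/8 + ((-1 + q)*(-3 + q))/8 = 7/8 + (-1 + q)*(-3 + q)/8)
x(F) = 2197 (x(F) = (13*13)*13 = 169*13 = 2197)
395150 - x((c(-3) + 1)*8) = 395150 - 1*2197 = 395150 - 2197 = 392953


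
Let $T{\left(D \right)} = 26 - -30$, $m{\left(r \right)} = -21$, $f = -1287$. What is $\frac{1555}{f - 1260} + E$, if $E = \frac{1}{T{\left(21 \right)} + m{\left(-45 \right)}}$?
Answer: $- \frac{51878}{89145} \approx -0.58195$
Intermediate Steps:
$T{\left(D \right)} = 56$ ($T{\left(D \right)} = 26 + 30 = 56$)
$E = \frac{1}{35}$ ($E = \frac{1}{56 - 21} = \frac{1}{35} \approx 0.028571$)
$\frac{1555}{f - 1260} + E = \frac{1555}{-1287 - 1260} + \frac{1}{35} = \frac{1555}{-2547} + \frac{1}{35} = 1555 \left(- \frac{1}{2547}\right) + \frac{1}{35} = - \frac{1555}{2547} + \frac{1}{35} = - \frac{51878}{89145}$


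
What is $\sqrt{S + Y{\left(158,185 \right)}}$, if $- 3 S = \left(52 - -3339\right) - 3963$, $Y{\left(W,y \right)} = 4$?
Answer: $\frac{2 \sqrt{438}}{3} \approx 13.952$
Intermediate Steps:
$S = \frac{572}{3}$ ($S = - \frac{\left(52 - -3339\right) - 3963}{3} = - \frac{\left(52 + 3339\right) - 3963}{3} = - \frac{3391 - 3963}{3} = \left(- \frac{1}{3}\right) \left(-572\right) = \frac{572}{3} \approx 190.67$)
$\sqrt{S + Y{\left(158,185 \right)}} = \sqrt{\frac{572}{3} + 4} = \sqrt{\frac{584}{3}} = \frac{2 \sqrt{438}}{3}$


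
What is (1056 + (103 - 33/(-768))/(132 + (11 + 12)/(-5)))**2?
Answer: 29699671734949329/26592477184 ≈ 1.1168e+6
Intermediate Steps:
(1056 + (103 - 33/(-768))/(132 + (11 + 12)/(-5)))**2 = (1056 + (103 - 33*(-1/768))/(132 - 1/5*23))**2 = (1056 + (103 + 11/256)/(132 - 23/5))**2 = (1056 + 26379/(256*(637/5)))**2 = (1056 + (26379/256)*(5/637))**2 = (1056 + 131895/163072)**2 = (172335927/163072)**2 = 29699671734949329/26592477184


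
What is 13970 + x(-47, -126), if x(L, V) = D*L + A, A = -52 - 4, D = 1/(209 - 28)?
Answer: 2518387/181 ≈ 13914.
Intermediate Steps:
D = 1/181 ≈ 0.0055249
A = -56
x(L, V) = -56 + L/181 (x(L, V) = L/181 - 56 = -56 + L/181)
13970 + x(-47, -126) = 13970 + (-56 + (1/181)*(-47)) = 13970 + (-56 - 47/181) = 13970 - 10183/181 = 2518387/181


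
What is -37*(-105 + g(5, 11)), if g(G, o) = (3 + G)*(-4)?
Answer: 5069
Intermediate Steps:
g(G, o) = -12 - 4*G
-37*(-105 + g(5, 11)) = -37*(-105 + (-12 - 4*5)) = -37*(-105 + (-12 - 20)) = -37*(-105 - 32) = -37*(-137) = 5069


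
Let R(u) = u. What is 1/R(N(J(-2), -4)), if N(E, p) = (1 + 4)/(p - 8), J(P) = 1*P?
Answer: -12/5 ≈ -2.4000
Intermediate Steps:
J(P) = P
N(E, p) = 5/(-8 + p)
1/R(N(J(-2), -4)) = 1/(5/(-8 - 4)) = 1/(5/(-12)) = 1/(5*(-1/12)) = 1/(-5/12) = -12/5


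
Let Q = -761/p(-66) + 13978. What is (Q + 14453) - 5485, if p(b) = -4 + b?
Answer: 1606981/70 ≈ 22957.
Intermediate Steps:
Q = 979221/70 (Q = -761/(-4 - 66) + 13978 = -761/(-70) + 13978 = -761*(-1/70) + 13978 = 761/70 + 13978 = 979221/70 ≈ 13989.)
(Q + 14453) - 5485 = (979221/70 + 14453) - 5485 = 1990931/70 - 5485 = 1606981/70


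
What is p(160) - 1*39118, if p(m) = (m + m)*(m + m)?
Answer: 63282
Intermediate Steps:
p(m) = 4*m² (p(m) = (2*m)*(2*m) = 4*m²)
p(160) - 1*39118 = 4*160² - 1*39118 = 4*25600 - 39118 = 102400 - 39118 = 63282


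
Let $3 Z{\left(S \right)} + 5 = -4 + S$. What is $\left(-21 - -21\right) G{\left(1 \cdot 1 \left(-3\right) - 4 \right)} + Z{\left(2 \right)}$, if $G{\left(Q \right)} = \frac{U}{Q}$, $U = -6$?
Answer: $- \frac{7}{3} \approx -2.3333$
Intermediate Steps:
$Z{\left(S \right)} = -3 + \frac{S}{3}$ ($Z{\left(S \right)} = - \frac{5}{3} + \frac{-4 + S}{3} = - \frac{5}{3} + \left(- \frac{4}{3} + \frac{S}{3}\right) = -3 + \frac{S}{3}$)
$G{\left(Q \right)} = - \frac{6}{Q}$
$\left(-21 - -21\right) G{\left(1 \cdot 1 \left(-3\right) - 4 \right)} + Z{\left(2 \right)} = \left(-21 - -21\right) \left(- \frac{6}{1 \cdot 1 \left(-3\right) - 4}\right) + \left(-3 + \frac{1}{3} \cdot 2\right) = \left(-21 + 21\right) \left(- \frac{6}{1 \left(-3\right) - 4}\right) + \left(-3 + \frac{2}{3}\right) = 0 \left(- \frac{6}{-3 - 4}\right) - \frac{7}{3} = 0 \left(- \frac{6}{-7}\right) - \frac{7}{3} = 0 \left(\left(-6\right) \left(- \frac{1}{7}\right)\right) - \frac{7}{3} = 0 \cdot \frac{6}{7} - \frac{7}{3} = 0 - \frac{7}{3} = - \frac{7}{3}$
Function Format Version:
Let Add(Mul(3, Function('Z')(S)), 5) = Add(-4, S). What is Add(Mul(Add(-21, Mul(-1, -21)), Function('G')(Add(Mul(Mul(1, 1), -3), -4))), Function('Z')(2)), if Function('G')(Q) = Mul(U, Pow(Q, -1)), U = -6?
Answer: Rational(-7, 3) ≈ -2.3333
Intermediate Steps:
Function('Z')(S) = Add(-3, Mul(Rational(1, 3), S)) (Function('Z')(S) = Add(Rational(-5, 3), Mul(Rational(1, 3), Add(-4, S))) = Add(Rational(-5, 3), Add(Rational(-4, 3), Mul(Rational(1, 3), S))) = Add(-3, Mul(Rational(1, 3), S)))
Function('G')(Q) = Mul(-6, Pow(Q, -1))
Add(Mul(Add(-21, Mul(-1, -21)), Function('G')(Add(Mul(Mul(1, 1), -3), -4))), Function('Z')(2)) = Add(Mul(Add(-21, Mul(-1, -21)), Mul(-6, Pow(Add(Mul(Mul(1, 1), -3), -4), -1))), Add(-3, Mul(Rational(1, 3), 2))) = Add(Mul(Add(-21, 21), Mul(-6, Pow(Add(Mul(1, -3), -4), -1))), Add(-3, Rational(2, 3))) = Add(Mul(0, Mul(-6, Pow(Add(-3, -4), -1))), Rational(-7, 3)) = Add(Mul(0, Mul(-6, Pow(-7, -1))), Rational(-7, 3)) = Add(Mul(0, Mul(-6, Rational(-1, 7))), Rational(-7, 3)) = Add(Mul(0, Rational(6, 7)), Rational(-7, 3)) = Add(0, Rational(-7, 3)) = Rational(-7, 3)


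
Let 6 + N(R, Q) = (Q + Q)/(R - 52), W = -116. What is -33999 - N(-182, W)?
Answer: -3977297/117 ≈ -33994.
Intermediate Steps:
N(R, Q) = -6 + 2*Q/(-52 + R) (N(R, Q) = -6 + (Q + Q)/(R - 52) = -6 + (2*Q)/(-52 + R) = -6 + 2*Q/(-52 + R))
-33999 - N(-182, W) = -33999 - 2*(156 - 116 - 3*(-182))/(-52 - 182) = -33999 - 2*(156 - 116 + 546)/(-234) = -33999 - 2*(-1)*586/234 = -33999 - 1*(-586/117) = -33999 + 586/117 = -3977297/117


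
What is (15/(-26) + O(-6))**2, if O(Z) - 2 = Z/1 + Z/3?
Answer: 29241/676 ≈ 43.256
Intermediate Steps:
O(Z) = 2 + 4*Z/3 (O(Z) = 2 + (Z/1 + Z/3) = 2 + (Z*1 + Z*(1/3)) = 2 + (Z + Z/3) = 2 + 4*Z/3)
(15/(-26) + O(-6))**2 = (15/(-26) + (2 + (4/3)*(-6)))**2 = (15*(-1/26) + (2 - 8))**2 = (-15/26 - 6)**2 = (-171/26)**2 = 29241/676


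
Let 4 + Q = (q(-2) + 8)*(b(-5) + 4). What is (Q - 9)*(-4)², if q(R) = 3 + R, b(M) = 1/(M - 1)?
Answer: 344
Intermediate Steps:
b(M) = 1/(-1 + M)
Q = 61/2 (Q = -4 + ((3 - 2) + 8)*(1/(-1 - 5) + 4) = -4 + (1 + 8)*(1/(-6) + 4) = -4 + 9*(-⅙ + 4) = -4 + 9*(23/6) = -4 + 69/2 = 61/2 ≈ 30.500)
(Q - 9)*(-4)² = (61/2 - 9)*(-4)² = (43/2)*16 = 344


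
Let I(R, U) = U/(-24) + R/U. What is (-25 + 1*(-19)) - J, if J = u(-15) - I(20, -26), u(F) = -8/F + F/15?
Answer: -11237/260 ≈ -43.219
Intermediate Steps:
I(R, U) = -U/24 + R/U (I(R, U) = U*(-1/24) + R/U = -U/24 + R/U)
u(F) = -8/F + F/15 (u(F) = -8/F + F*(1/15) = -8/F + F/15)
J = -203/260 (J = (-8/(-15) + (1/15)*(-15)) - (-1/24*(-26) + 20/(-26)) = (-8*(-1/15) - 1) - (13/12 + 20*(-1/26)) = (8/15 - 1) - (13/12 - 10/13) = -7/15 - 1*49/156 = -7/15 - 49/156 = -203/260 ≈ -0.78077)
(-25 + 1*(-19)) - J = (-25 + 1*(-19)) - 1*(-203/260) = (-25 - 19) + 203/260 = -44 + 203/260 = -11237/260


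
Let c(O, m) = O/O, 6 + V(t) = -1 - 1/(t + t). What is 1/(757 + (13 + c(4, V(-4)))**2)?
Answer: 1/953 ≈ 0.0010493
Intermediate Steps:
V(t) = -7 - 1/(2*t) (V(t) = -6 + (-1 - 1/(t + t)) = -6 + (-1 - 1/(2*t)) = -7 - 1/(2*t))
c(O, m) = 1
1/(757 + (13 + c(4, V(-4)))**2) = 1/(757 + (13 + 1)**2) = 1/(757 + 14**2) = 1/(757 + 196) = 1/953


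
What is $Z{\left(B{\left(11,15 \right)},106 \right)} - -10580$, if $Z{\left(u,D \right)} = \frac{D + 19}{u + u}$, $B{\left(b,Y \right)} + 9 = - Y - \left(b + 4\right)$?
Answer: $\frac{825115}{78} \approx 10578.0$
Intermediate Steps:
$B{\left(b,Y \right)} = -13 - Y - b$ ($B{\left(b,Y \right)} = -9 - \left(4 + Y + b\right) = -13 - Y - b$)
$Z{\left(u,D \right)} = \frac{19 + D}{2 u}$
$Z{\left(B{\left(11,15 \right)},106 \right)} - -10580 = \frac{19 + 106}{2 \left(-13 - 15 - 11\right)} - -10580 = \frac{1}{2} \frac{1}{-13 - 15 - 11} \cdot 125 + 10580 = \frac{1}{2} \frac{1}{-39} \cdot 125 + 10580 = \frac{1}{2} \left(- \frac{1}{39}\right) 125 + 10580 = - \frac{125}{78} + 10580 = \frac{825115}{78}$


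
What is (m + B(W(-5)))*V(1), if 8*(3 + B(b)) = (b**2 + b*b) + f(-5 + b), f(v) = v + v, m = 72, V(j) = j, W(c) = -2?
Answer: 273/4 ≈ 68.250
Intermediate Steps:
f(v) = 2*v
B(b) = -17/4 + b/4 + b**2/4 (B(b) = -3 + ((b**2 + b*b) + 2*(-5 + b))/8 = -3 + ((b**2 + b**2) + (-10 + 2*b))/8 = -3 + (2*b**2 + (-10 + 2*b))/8 = -3 + (-10 + 2*b + 2*b**2)/8 = -3 + (-5/4 + b/4 + b**2/4) = -17/4 + b/4 + b**2/4)
(m + B(W(-5)))*V(1) = (72 + (-17/4 + (1/4)*(-2) + (1/4)*(-2)**2))*1 = (72 + (-17/4 - 1/2 + (1/4)*4))*1 = (72 + (-17/4 - 1/2 + 1))*1 = (72 - 15/4)*1 = (273/4)*1 = 273/4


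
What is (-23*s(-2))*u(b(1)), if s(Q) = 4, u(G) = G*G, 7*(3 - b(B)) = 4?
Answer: -26588/49 ≈ -542.61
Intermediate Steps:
b(B) = 17/7 (b(B) = 3 - ⅐*4 = 3 - 4/7 = 17/7)
u(G) = G²
(-23*s(-2))*u(b(1)) = (-23*4)*(17/7)² = -92*289/49 = -26588/49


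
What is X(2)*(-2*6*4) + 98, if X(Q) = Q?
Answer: 2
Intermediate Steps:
X(2)*(-2*6*4) + 98 = 2*(-2*6*4) + 98 = 2*(-12*4) + 98 = 2*(-48) + 98 = -96 + 98 = 2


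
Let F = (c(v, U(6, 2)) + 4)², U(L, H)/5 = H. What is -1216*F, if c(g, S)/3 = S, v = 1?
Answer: -1405696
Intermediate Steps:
U(L, H) = 5*H
c(g, S) = 3*S
F = 1156 (F = (3*(5*2) + 4)² = (3*10 + 4)² = (30 + 4)² = 34² = 1156)
-1216*F = -1216*1156 = -1405696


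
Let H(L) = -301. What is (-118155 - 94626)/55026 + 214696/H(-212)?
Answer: -3959303059/5520942 ≈ -717.14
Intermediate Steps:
(-118155 - 94626)/55026 + 214696/H(-212) = (-118155 - 94626)/55026 + 214696/(-301) = -212781*1/55026 + 214696*(-1/301) = -70927/18342 - 214696/301 = -3959303059/5520942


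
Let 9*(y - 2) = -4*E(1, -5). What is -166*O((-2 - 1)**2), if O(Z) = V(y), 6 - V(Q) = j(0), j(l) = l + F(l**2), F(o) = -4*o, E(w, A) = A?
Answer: -996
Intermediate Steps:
j(l) = l - 4*l**2
y = 38/9 (y = 2 + (-4*(-5))/9 = 2 + (1/9)*20 = 2 + 20/9 = 38/9 ≈ 4.2222)
V(Q) = 6 (V(Q) = 6 - 0*(1 - 4*0) = 6 - 0*(1 + 0) = 6 - 0 = 6 - 1*0 = 6 + 0 = 6)
O(Z) = 6
-166*O((-2 - 1)**2) = -166*6 = -996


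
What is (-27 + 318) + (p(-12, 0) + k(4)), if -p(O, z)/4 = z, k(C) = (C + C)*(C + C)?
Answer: 355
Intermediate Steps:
k(C) = 4*C² (k(C) = (2*C)*(2*C) = 4*C²)
p(O, z) = -4*z
(-27 + 318) + (p(-12, 0) + k(4)) = (-27 + 318) + (-4*0 + 4*4²) = 291 + (0 + 4*16) = 291 + (0 + 64) = 291 + 64 = 355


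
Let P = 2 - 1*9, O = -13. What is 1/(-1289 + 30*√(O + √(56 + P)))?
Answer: -1289/1666921 - 30*I*√6/1666921 ≈ -0.00077328 - 4.4084e-5*I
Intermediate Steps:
P = -7 (P = 2 - 9 = -7)
1/(-1289 + 30*√(O + √(56 + P))) = 1/(-1289 + 30*√(-13 + √(56 - 7))) = 1/(-1289 + 30*√(-13 + √49)) = 1/(-1289 + 30*√(-13 + 7)) = 1/(-1289 + 30*√(-6)) = 1/(-1289 + 30*(I*√6)) = 1/(-1289 + 30*I*√6)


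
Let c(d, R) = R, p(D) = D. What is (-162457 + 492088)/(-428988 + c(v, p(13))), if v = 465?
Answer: -329631/428975 ≈ -0.76842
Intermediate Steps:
(-162457 + 492088)/(-428988 + c(v, p(13))) = (-162457 + 492088)/(-428988 + 13) = 329631/(-428975) = 329631*(-1/428975) = -329631/428975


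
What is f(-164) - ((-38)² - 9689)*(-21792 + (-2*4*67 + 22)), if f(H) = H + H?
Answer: -183913298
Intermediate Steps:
f(H) = 2*H
f(-164) - ((-38)² - 9689)*(-21792 + (-2*4*67 + 22)) = 2*(-164) - ((-38)² - 9689)*(-21792 + (-2*4*67 + 22)) = -328 - (1444 - 9689)*(-21792 + (-8*67 + 22)) = -328 - (-8245)*(-21792 + (-536 + 22)) = -328 - (-8245)*(-21792 - 514) = -328 - (-8245)*(-22306) = -328 - 1*183912970 = -328 - 183912970 = -183913298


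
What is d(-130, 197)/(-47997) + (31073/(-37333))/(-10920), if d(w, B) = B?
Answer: -3753372959/931773440520 ≈ -0.0040282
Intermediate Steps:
d(-130, 197)/(-47997) + (31073/(-37333))/(-10920) = 197/(-47997) + (31073/(-37333))/(-10920) = 197*(-1/47997) + (31073*(-1/37333))*(-1/10920) = -197/47997 - 31073/37333*(-1/10920) = -197/47997 + 4439/58239480 = -3753372959/931773440520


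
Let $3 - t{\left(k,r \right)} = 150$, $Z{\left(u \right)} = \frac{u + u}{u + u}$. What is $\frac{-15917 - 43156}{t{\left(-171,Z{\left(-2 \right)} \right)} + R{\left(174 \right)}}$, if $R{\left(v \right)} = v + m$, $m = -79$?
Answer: $\frac{59073}{52} \approx 1136.0$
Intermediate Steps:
$Z{\left(u \right)} = 1$ ($Z{\left(u \right)} = \frac{2 u}{2 u} = 2 u \frac{1}{2 u} = 1$)
$t{\left(k,r \right)} = -147$ ($t{\left(k,r \right)} = 3 - 150 = -147$)
$R{\left(v \right)} = -79 + v$ ($R{\left(v \right)} = v - 79 = -79 + v$)
$\frac{-15917 - 43156}{t{\left(-171,Z{\left(-2 \right)} \right)} + R{\left(174 \right)}} = \frac{-15917 - 43156}{-147 + \left(-79 + 174\right)} = - \frac{59073}{-147 + 95} = - \frac{59073}{-52} = \left(-59073\right) \left(- \frac{1}{52}\right) = \frac{59073}{52}$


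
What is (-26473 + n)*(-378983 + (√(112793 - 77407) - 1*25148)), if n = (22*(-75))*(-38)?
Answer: -14640453737 + 36227*√35386 ≈ -1.4634e+10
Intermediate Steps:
n = 62700 (n = -1650*(-38) = 62700)
(-26473 + n)*(-378983 + (√(112793 - 77407) - 1*25148)) = (-26473 + 62700)*(-378983 + (√(112793 - 77407) - 1*25148)) = 36227*(-378983 + (√35386 - 25148)) = 36227*(-378983 + (-25148 + √35386)) = 36227*(-404131 + √35386) = -14640453737 + 36227*√35386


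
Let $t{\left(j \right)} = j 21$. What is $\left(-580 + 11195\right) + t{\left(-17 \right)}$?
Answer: $10258$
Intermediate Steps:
$t{\left(j \right)} = 21 j$
$\left(-580 + 11195\right) + t{\left(-17 \right)} = \left(-580 + 11195\right) + 21 \left(-17\right) = 10615 - 357 = 10258$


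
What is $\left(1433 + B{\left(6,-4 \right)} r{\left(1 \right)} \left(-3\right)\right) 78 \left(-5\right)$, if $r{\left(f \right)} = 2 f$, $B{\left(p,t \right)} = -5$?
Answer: $-570570$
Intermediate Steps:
$\left(1433 + B{\left(6,-4 \right)} r{\left(1 \right)} \left(-3\right)\right) 78 \left(-5\right) = \left(1433 + - 5 \cdot 2 \cdot 1 \left(-3\right)\right) 78 \left(-5\right) = \left(1433 + \left(-5\right) 2 \left(-3\right)\right) \left(-390\right) = \left(1433 - -30\right) \left(-390\right) = \left(1433 + 30\right) \left(-390\right) = 1463 \left(-390\right) = -570570$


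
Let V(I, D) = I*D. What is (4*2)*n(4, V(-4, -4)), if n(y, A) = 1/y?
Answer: 2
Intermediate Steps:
V(I, D) = D*I
(4*2)*n(4, V(-4, -4)) = (4*2)/4 = 8*(¼) = 2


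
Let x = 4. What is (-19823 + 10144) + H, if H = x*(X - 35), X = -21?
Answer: -9903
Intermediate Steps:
H = -224 (H = 4*(-21 - 35) = 4*(-56) = -224)
(-19823 + 10144) + H = (-19823 + 10144) - 224 = -9679 - 224 = -9903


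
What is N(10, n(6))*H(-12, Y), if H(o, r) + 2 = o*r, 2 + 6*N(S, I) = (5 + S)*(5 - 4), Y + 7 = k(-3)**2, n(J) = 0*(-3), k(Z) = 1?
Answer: 455/3 ≈ 151.67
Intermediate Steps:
n(J) = 0
Y = -6 (Y = -7 + 1**2 = -7 + 1 = -6)
N(S, I) = 1/2 + S/6 (N(S, I) = -1/3 + ((5 + S)*(5 - 4))/6 = -1/3 + ((5 + S)*1)/6 = -1/3 + (5 + S)/6 = -1/3 + (5/6 + S/6) = 1/2 + S/6)
H(o, r) = -2 + o*r
N(10, n(6))*H(-12, Y) = (1/2 + (1/6)*10)*(-2 - 12*(-6)) = (1/2 + 5/3)*(-2 + 72) = (13/6)*70 = 455/3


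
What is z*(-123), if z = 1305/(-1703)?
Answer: 160515/1703 ≈ 94.254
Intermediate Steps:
z = -1305/1703 (z = 1305*(-1/1703) = -1305/1703 ≈ -0.76629)
z*(-123) = -1305/1703*(-123) = 160515/1703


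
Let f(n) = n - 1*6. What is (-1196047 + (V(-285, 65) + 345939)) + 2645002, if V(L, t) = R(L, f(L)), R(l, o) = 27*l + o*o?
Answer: 1871880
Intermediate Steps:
f(n) = -6 + n (f(n) = n - 6 = -6 + n)
R(l, o) = o² + 27*l (R(l, o) = 27*l + o² = o² + 27*l)
V(L, t) = (-6 + L)² + 27*L
(-1196047 + (V(-285, 65) + 345939)) + 2645002 = (-1196047 + (((-6 - 285)² + 27*(-285)) + 345939)) + 2645002 = (-1196047 + (((-291)² - 7695) + 345939)) + 2645002 = (-1196047 + ((84681 - 7695) + 345939)) + 2645002 = (-1196047 + (76986 + 345939)) + 2645002 = (-1196047 + 422925) + 2645002 = -773122 + 2645002 = 1871880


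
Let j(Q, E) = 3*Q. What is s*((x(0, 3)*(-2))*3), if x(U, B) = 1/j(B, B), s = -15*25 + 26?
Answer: 698/3 ≈ 232.67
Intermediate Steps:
s = -349 (s = -375 + 26 = -349)
x(U, B) = 1/(3*B)
s*((x(0, 3)*(-2))*3) = -349*((⅓)/3)*(-2)*3 = -349*((⅓)*(⅓))*(-2)*3 = -349*(⅑)*(-2)*3 = -(-698)*3/9 = -349*(-⅔) = 698/3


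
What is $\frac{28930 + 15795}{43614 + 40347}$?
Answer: $\frac{44725}{83961} \approx 0.53269$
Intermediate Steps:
$\frac{28930 + 15795}{43614 + 40347} = \frac{44725}{83961}$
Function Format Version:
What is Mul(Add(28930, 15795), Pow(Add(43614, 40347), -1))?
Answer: Rational(44725, 83961) ≈ 0.53269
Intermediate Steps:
Mul(Add(28930, 15795), Pow(Add(43614, 40347), -1)) = Mul(44725, Pow(83961, -1)) = Mul(44725, Rational(1, 83961)) = Rational(44725, 83961)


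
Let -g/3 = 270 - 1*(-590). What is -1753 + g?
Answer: -4333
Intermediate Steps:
g = -2580 (g = -3*(270 - 1*(-590)) = -3*(270 + 590) = -3*860 = -2580)
-1753 + g = -1753 - 2580 = -4333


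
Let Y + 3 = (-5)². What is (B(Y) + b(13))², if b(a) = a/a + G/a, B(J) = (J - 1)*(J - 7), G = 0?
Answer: 99856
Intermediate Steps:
Y = 22 (Y = -3 + (-5)² = -3 + 25 = 22)
B(J) = (-1 + J)*(-7 + J)
b(a) = 1 (b(a) = a/a + 0/a = 1 + 0 = 1)
(B(Y) + b(13))² = ((7 + 22² - 8*22) + 1)² = ((7 + 484 - 176) + 1)² = (315 + 1)² = 316² = 99856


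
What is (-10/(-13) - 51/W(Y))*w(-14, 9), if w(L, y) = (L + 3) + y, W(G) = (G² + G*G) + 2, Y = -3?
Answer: 463/130 ≈ 3.5615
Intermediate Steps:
W(G) = 2 + 2*G² (W(G) = (G² + G²) + 2 = 2*G² + 2 = 2 + 2*G²)
w(L, y) = 3 + L + y (w(L, y) = (3 + L) + y = 3 + L + y)
(-10/(-13) - 51/W(Y))*w(-14, 9) = (-10/(-13) - 51/(2 + 2*(-3)²))*(3 - 14 + 9) = (-10*(-1/13) - 51/(2 + 2*9))*(-2) = (10/13 - 51/(2 + 18))*(-2) = (10/13 - 51/20)*(-2) = -463/260*(-2) = 463/130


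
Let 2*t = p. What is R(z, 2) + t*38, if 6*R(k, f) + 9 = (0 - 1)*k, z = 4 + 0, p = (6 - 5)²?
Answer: 101/6 ≈ 16.833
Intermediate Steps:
p = 1 (p = 1² = 1)
z = 4
R(k, f) = -3/2 - k/6 (R(k, f) = -3/2 + ((0 - 1)*k)/6 = -3/2 + (-k)/6 = -3/2 - k/6)
t = ½ (t = (½)*1 = ½ ≈ 0.50000)
R(z, 2) + t*38 = (-3/2 - ⅙*4) + (½)*38 = (-3/2 - ⅔) + 19 = -13/6 + 19 = 101/6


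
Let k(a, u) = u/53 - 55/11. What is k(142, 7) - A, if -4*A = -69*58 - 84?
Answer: -108795/106 ≈ -1026.4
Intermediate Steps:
A = 2043/2 (A = -(-69*58 - 84)/4 = -(-4002 - 84)/4 = -1/4*(-4086) = 2043/2 ≈ 1021.5)
k(a, u) = -5 + u/53 (k(a, u) = u*(1/53) - 55*1/11 = u/53 - 5 = -5 + u/53)
k(142, 7) - A = (-5 + (1/53)*7) - 1*2043/2 = (-5 + 7/53) - 2043/2 = -258/53 - 2043/2 = -108795/106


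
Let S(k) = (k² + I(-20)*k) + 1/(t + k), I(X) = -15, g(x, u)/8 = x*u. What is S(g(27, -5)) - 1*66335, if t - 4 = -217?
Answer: 1443330644/1293 ≈ 1.1163e+6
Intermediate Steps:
g(x, u) = 8*u*x (g(x, u) = 8*(x*u) = 8*(u*x) = 8*u*x)
t = -213 (t = 4 - 217 = -213)
S(k) = k² + 1/(-213 + k) - 15*k (S(k) = (k² - 15*k) + 1/(-213 + k) = k² + 1/(-213 + k) - 15*k)
S(g(27, -5)) - 1*66335 = (1 + (8*(-5)*27)³ - 228*(8*(-5)*27)² + 3195*(8*(-5)*27))/(-213 + 8*(-5)*27) - 1*66335 = (1 + (-1080)³ - 228*(-1080)² + 3195*(-1080))/(-213 - 1080) - 66335 = (1 - 1259712000 - 228*1166400 - 3450600)/(-1293) - 66335 = -(1 - 1259712000 - 265939200 - 3450600)/1293 - 66335 = -1/1293*(-1529101799) - 66335 = 1529101799/1293 - 66335 = 1443330644/1293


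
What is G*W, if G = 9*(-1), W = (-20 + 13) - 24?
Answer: 279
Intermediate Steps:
W = -31 (W = -7 - 24 = -31)
G = -9
G*W = -9*(-31) = 279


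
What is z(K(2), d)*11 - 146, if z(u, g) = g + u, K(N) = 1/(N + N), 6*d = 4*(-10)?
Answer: -2599/12 ≈ -216.58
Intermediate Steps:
d = -20/3 (d = (4*(-10))/6 = (1/6)*(-40) = -20/3 ≈ -6.6667)
K(N) = 1/(2*N)
z(K(2), d)*11 - 146 = (-20/3 + (1/2)/2)*11 - 146 = (-20/3 + (1/2)*(1/2))*11 - 146 = (-20/3 + 1/4)*11 - 146 = -77/12*11 - 146 = -847/12 - 146 = -2599/12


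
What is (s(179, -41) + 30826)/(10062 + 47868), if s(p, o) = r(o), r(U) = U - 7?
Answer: 15389/28965 ≈ 0.53130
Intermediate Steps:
r(U) = -7 + U
s(p, o) = -7 + o
(s(179, -41) + 30826)/(10062 + 47868) = ((-7 - 41) + 30826)/(10062 + 47868) = (-48 + 30826)/57930 = 30778*(1/57930) = 15389/28965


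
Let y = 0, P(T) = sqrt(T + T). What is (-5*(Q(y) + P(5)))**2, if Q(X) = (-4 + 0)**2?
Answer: 6650 + 800*sqrt(10) ≈ 9179.8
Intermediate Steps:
P(T) = sqrt(2)*sqrt(T) (P(T) = sqrt(2*T) = sqrt(2)*sqrt(T))
Q(X) = 16 (Q(X) = (-4)**2 = 16)
(-5*(Q(y) + P(5)))**2 = (-5*(16 + sqrt(2)*sqrt(5)))**2 = (-5*(16 + sqrt(10)))**2 = (-80 - 5*sqrt(10))**2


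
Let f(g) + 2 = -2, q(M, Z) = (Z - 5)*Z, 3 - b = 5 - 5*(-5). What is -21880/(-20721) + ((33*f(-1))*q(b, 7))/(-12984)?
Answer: 13432597/11210061 ≈ 1.1983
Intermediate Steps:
b = -27 (b = 3 - (5 - 5*(-5)) = 3 - (5 + 25) = 3 - 1*30 = 3 - 30 = -27)
q(M, Z) = Z*(-5 + Z) (q(M, Z) = (-5 + Z)*Z = Z*(-5 + Z))
f(g) = -4 (f(g) = -2 - 2 = -4)
-21880/(-20721) + ((33*f(-1))*q(b, 7))/(-12984) = -21880/(-20721) + ((33*(-4))*(7*(-5 + 7)))/(-12984) = -21880*(-1/20721) - 924*2*(-1/12984) = 21880/20721 - 132*14*(-1/12984) = 21880/20721 - 1848*(-1/12984) = 21880/20721 + 77/541 = 13432597/11210061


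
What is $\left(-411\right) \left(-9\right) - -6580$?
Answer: $10279$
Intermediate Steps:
$\left(-411\right) \left(-9\right) - -6580 = 3699 + 6580 = 10279$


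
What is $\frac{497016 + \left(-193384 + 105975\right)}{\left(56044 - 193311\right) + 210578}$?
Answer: $\frac{409607}{73311} \approx 5.5872$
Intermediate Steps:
$\frac{497016 + \left(-193384 + 105975\right)}{\left(56044 - 193311\right) + 210578} = \frac{497016 - 87409}{\left(56044 - 193311\right) + 210578} = \frac{409607}{-137267 + 210578} = \frac{409607}{73311}$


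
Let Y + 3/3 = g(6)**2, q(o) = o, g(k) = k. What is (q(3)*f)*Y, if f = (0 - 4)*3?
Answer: -1260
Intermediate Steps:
f = -12 (f = -4*3 = -12)
Y = 35 (Y = -1 + 6**2 = -1 + 36 = 35)
(q(3)*f)*Y = (3*(-12))*35 = -36*35 = -1260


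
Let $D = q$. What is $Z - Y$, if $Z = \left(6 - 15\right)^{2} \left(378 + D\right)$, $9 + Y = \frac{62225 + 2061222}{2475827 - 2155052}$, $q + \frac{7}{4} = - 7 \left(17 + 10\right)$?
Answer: $\frac{19464152587}{1283100} \approx 15170.0$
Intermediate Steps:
$q = - \frac{763}{4}$ ($q = - \frac{7}{4} - 7 \left(17 + 10\right) = - \frac{7}{4} - 189 = - \frac{763}{4} \approx -190.75$)
$D = - \frac{763}{4} \approx -190.75$
$Y = - \frac{763528}{320775}$ ($Y = -9 + \frac{62225 + 2061222}{2475827 - 2155052} = -9 + \frac{2123447}{320775} = - \frac{763528}{320775} \approx -2.3803$)
$Z = \frac{60669}{4}$ ($Z = \left(6 - 15\right)^{2} \left(378 - \frac{763}{4}\right) = \left(-9\right)^{2} \cdot \frac{749}{4} = 81 \cdot \frac{749}{4} = \frac{60669}{4} \approx 15167.0$)
$Z - Y = \frac{60669}{4} - - \frac{763528}{320775} = \frac{60669}{4} + \frac{763528}{320775} = \frac{19464152587}{1283100}$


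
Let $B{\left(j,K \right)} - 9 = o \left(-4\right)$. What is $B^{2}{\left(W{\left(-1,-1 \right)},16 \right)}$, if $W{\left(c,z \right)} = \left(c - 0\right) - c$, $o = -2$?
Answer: $289$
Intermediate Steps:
$W{\left(c,z \right)} = 0$ ($W{\left(c,z \right)} = \left(c + 0\right) - c = c - c = 0$)
$B{\left(j,K \right)} = 17$ ($B{\left(j,K \right)} = 9 - -8 = 9 + 8 = 17$)
$B^{2}{\left(W{\left(-1,-1 \right)},16 \right)} = 17^{2} = 289$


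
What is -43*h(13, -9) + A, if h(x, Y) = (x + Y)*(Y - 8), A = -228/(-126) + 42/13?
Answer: 799628/273 ≈ 2929.0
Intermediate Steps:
A = 1376/273 (A = -228*(-1/126) + 42*(1/13) = 38/21 + 42/13 = 1376/273 ≈ 5.0403)
h(x, Y) = (-8 + Y)*(Y + x) (h(x, Y) = (Y + x)*(-8 + Y) = (-8 + Y)*(Y + x))
-43*h(13, -9) + A = -43*((-9)² - 8*(-9) - 8*13 - 9*13) + 1376/273 = -43*(81 + 72 - 104 - 117) + 1376/273 = -43*(-68) + 1376/273 = 2924 + 1376/273 = 799628/273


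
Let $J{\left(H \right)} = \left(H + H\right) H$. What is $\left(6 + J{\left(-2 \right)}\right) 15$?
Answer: $210$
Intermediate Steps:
$J{\left(H \right)} = 2 H^{2}$ ($J{\left(H \right)} = 2 H H = 2 H^{2}$)
$\left(6 + J{\left(-2 \right)}\right) 15 = \left(6 + 2 \left(-2\right)^{2}\right) 15 = \left(6 + 2 \cdot 4\right) 15 = \left(6 + 8\right) 15 = 14 \cdot 15 = 210$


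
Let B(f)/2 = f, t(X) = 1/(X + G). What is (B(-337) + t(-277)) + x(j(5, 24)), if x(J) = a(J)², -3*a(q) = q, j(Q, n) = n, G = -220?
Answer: -303171/497 ≈ -610.00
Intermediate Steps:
t(X) = 1/(-220 + X) (t(X) = 1/(X - 220) = 1/(-220 + X))
a(q) = -q/3
B(f) = 2*f
x(J) = J²/9 (x(J) = (-J/3)² = J²/9)
(B(-337) + t(-277)) + x(j(5, 24)) = (2*(-337) + 1/(-220 - 277)) + (⅑)*24² = (-674 + 1/(-497)) + (⅑)*576 = (-674 - 1/497) + 64 = -334979/497 + 64 = -303171/497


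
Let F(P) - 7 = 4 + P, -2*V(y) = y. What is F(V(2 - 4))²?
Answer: 144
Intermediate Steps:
V(y) = -y/2
F(P) = 11 + P (F(P) = 7 + (4 + P) = 11 + P)
F(V(2 - 4))² = (11 - (2 - 4)/2)² = (11 - ½*(-2))² = (11 + 1)² = 12² = 144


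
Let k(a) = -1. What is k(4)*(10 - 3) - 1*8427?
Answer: -8434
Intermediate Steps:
k(4)*(10 - 3) - 1*8427 = -(10 - 3) - 1*8427 = -1*7 - 8427 = -7 - 8427 = -8434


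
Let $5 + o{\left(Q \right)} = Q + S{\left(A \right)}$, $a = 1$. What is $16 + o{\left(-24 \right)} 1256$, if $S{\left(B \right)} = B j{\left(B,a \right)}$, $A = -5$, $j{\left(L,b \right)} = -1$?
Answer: $-30128$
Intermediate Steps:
$S{\left(B \right)} = - B$ ($S{\left(B \right)} = B \left(-1\right) = - B$)
$o{\left(Q \right)} = Q$ ($o{\left(Q \right)} = -5 + \left(Q - -5\right) = -5 + \left(Q + 5\right) = -5 + \left(5 + Q\right) = Q$)
$16 + o{\left(-24 \right)} 1256 = 16 - 30144 = -30128$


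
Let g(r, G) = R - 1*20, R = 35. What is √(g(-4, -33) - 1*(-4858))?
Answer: √4873 ≈ 69.807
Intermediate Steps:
g(r, G) = 15 (g(r, G) = 35 - 1*20 = 35 - 20 = 15)
√(g(-4, -33) - 1*(-4858)) = √(15 - 1*(-4858)) = √(15 + 4858) = √4873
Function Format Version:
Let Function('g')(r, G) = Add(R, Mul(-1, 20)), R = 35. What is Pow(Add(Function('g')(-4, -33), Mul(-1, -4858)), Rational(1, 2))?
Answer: Pow(4873, Rational(1, 2)) ≈ 69.807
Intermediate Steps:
Function('g')(r, G) = 15 (Function('g')(r, G) = Add(35, Mul(-1, 20)) = Add(35, -20) = 15)
Pow(Add(Function('g')(-4, -33), Mul(-1, -4858)), Rational(1, 2)) = Pow(Add(15, Mul(-1, -4858)), Rational(1, 2)) = Pow(Add(15, 4858), Rational(1, 2)) = Pow(4873, Rational(1, 2))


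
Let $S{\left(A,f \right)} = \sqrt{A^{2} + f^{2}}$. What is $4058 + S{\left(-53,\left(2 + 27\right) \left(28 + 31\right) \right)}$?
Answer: $4058 + \sqrt{2930330} \approx 5769.8$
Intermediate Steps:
$4058 + S{\left(-53,\left(2 + 27\right) \left(28 + 31\right) \right)} = 4058 + \sqrt{\left(-53\right)^{2} + \left(\left(2 + 27\right) \left(28 + 31\right)\right)^{2}} = 4058 + \sqrt{2809 + \left(29 \cdot 59\right)^{2}} = 4058 + \sqrt{2809 + 1711^{2}} = 4058 + \sqrt{2809 + 2927521} = 4058 + \sqrt{2930330}$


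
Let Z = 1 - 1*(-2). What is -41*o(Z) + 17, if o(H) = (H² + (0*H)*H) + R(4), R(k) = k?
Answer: -516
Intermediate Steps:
Z = 3 (Z = 1 + 2 = 3)
o(H) = 4 + H² (o(H) = (H² + (0*H)*H) + 4 = (H² + 0*H) + 4 = (H² + 0) + 4 = H² + 4 = 4 + H²)
-41*o(Z) + 17 = -41*(4 + 3²) + 17 = -41*(4 + 9) + 17 = -41*13 + 17 = -533 + 17 = -516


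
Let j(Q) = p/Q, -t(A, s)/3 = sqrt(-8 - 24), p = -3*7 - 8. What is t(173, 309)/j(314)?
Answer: 3768*I*sqrt(2)/29 ≈ 183.75*I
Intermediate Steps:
p = -29 (p = -21 - 8 = -29)
t(A, s) = -12*I*sqrt(2) (t(A, s) = -3*sqrt(-8 - 24) = -12*I*sqrt(2))
j(Q) = -29/Q
t(173, 309)/j(314) = (-12*I*sqrt(2))/((-29/314)) = (-12*I*sqrt(2))/((-29*1/314)) = (-12*I*sqrt(2))/(-29/314) = -12*I*sqrt(2)*(-314/29) = 3768*I*sqrt(2)/29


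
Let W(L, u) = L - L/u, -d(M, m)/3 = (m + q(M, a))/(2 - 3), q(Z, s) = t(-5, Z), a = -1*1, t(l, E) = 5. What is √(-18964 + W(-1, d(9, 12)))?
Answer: I*√49327914/51 ≈ 137.71*I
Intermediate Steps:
a = -1
q(Z, s) = 5
d(M, m) = 15 + 3*m (d(M, m) = -3*(m + 5)/(2 - 3) = -3*(5 + m)/(-1) = -3*(5 + m)*(-1) = -3*(-5 - m) = 15 + 3*m)
W(L, u) = L - L/u
√(-18964 + W(-1, d(9, 12))) = √(-18964 + (-1 - 1*(-1)/(15 + 3*12))) = √(-18964 + (-1 - 1*(-1)/(15 + 36))) = √(-18964 + (-1 - 1*(-1)/51)) = √(-18964 + (-1 - 1*(-1)*1/51)) = √(-18964 + (-1 + 1/51)) = √(-18964 - 50/51) = √(-967214/51) = I*√49327914/51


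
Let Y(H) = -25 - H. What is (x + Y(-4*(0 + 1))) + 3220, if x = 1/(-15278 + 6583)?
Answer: 27815304/8695 ≈ 3199.0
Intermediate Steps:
x = -1/8695 (x = 1/(-8695) = -1/8695 ≈ -0.00011501)
(x + Y(-4*(0 + 1))) + 3220 = (-1/8695 + (-25 - (-4)*(0 + 1))) + 3220 = (-1/8695 + (-25 - (-4))) + 3220 = (-1/8695 + (-25 - 1*(-4))) + 3220 = (-1/8695 + (-25 + 4)) + 3220 = (-1/8695 - 21) + 3220 = -182596/8695 + 3220 = 27815304/8695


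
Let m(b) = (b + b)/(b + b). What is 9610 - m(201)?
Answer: 9609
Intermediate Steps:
m(b) = 1 (m(b) = (2*b)/((2*b)) = (2*b)*(1/(2*b)) = 1)
9610 - m(201) = 9610 - 1*1 = 9610 - 1 = 9609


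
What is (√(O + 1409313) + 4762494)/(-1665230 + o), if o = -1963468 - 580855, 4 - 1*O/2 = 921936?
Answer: -4762494/4209553 - I*√434551/4209553 ≈ -1.1314 - 0.0001566*I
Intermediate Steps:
O = -1843864 (O = 8 - 2*921936 = 8 - 1843872 = -1843864)
o = -2544323
(√(O + 1409313) + 4762494)/(-1665230 + o) = (√(-1843864 + 1409313) + 4762494)/(-1665230 - 2544323) = (√(-434551) + 4762494)/(-4209553) = (I*√434551 + 4762494)*(-1/4209553) = (4762494 + I*√434551)*(-1/4209553) = -4762494/4209553 - I*√434551/4209553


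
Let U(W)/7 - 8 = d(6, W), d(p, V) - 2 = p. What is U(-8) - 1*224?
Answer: -112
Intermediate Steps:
d(p, V) = 2 + p
U(W) = 112 (U(W) = 56 + 7*(2 + 6) = 56 + 7*8 = 56 + 56 = 112)
U(-8) - 1*224 = 112 - 1*224 = 112 - 224 = -112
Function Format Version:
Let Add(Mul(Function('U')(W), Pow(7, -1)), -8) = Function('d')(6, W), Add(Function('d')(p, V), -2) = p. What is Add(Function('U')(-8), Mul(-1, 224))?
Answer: -112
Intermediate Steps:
Function('d')(p, V) = Add(2, p)
Function('U')(W) = 112 (Function('U')(W) = Add(56, Mul(7, Add(2, 6))) = Add(56, Mul(7, 8)) = Add(56, 56) = 112)
Add(Function('U')(-8), Mul(-1, 224)) = Add(112, Mul(-1, 224)) = Add(112, -224) = -112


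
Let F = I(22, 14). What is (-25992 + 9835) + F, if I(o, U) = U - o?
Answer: -16165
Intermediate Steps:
F = -8 (F = 14 - 1*22 = 14 - 22 = -8)
(-25992 + 9835) + F = (-25992 + 9835) - 8 = -16157 - 8 = -16165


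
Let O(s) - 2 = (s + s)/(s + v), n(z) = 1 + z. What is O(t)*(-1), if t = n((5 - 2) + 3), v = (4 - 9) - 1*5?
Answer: 8/3 ≈ 2.6667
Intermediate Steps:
v = -10 (v = -5 - 5 = -10)
t = 7 (t = 1 + ((5 - 2) + 3) = 1 + (3 + 3) = 1 + 6 = 7)
O(s) = 2 + 2*s/(-10 + s) (O(s) = 2 + (s + s)/(s - 10) = 2 + (2*s)/(-10 + s) = 2 + 2*s/(-10 + s))
O(t)*(-1) = (4*(-5 + 7)/(-10 + 7))*(-1) = (4*2/(-3))*(-1) = (4*(-⅓)*2)*(-1) = -8/3*(-1) = 8/3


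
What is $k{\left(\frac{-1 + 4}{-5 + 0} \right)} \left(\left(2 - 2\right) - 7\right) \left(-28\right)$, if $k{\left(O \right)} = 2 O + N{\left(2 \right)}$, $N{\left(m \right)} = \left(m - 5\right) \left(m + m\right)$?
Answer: $- \frac{12936}{5} \approx -2587.2$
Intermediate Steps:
$N{\left(m \right)} = 2 m \left(-5 + m\right)$ ($N{\left(m \right)} = \left(-5 + m\right) 2 m = 2 m \left(-5 + m\right)$)
$k{\left(O \right)} = -12 + 2 O$ ($k{\left(O \right)} = 2 O + 2 \cdot 2 \left(-5 + 2\right) = 2 O + 2 \cdot 2 \left(-3\right) = 2 O - 12 = -12 + 2 O$)
$k{\left(\frac{-1 + 4}{-5 + 0} \right)} \left(\left(2 - 2\right) - 7\right) \left(-28\right) = \left(-12 + 2 \frac{-1 + 4}{-5 + 0}\right) \left(\left(2 - 2\right) - 7\right) \left(-28\right) = \left(-12 + 2 \frac{3}{-5}\right) \left(0 - 7\right) \left(-28\right) = \left(-12 + 2 \cdot 3 \left(- \frac{1}{5}\right)\right) \left(-7\right) \left(-28\right) = \left(-12 + 2 \left(- \frac{3}{5}\right)\right) \left(-7\right) \left(-28\right) = \left(-12 - \frac{6}{5}\right) \left(-7\right) \left(-28\right) = \left(- \frac{66}{5}\right) \left(-7\right) \left(-28\right) = \frac{462}{5} \left(-28\right) = - \frac{12936}{5}$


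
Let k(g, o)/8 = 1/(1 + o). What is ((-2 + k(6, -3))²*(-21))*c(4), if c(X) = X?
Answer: -3024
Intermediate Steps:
k(g, o) = 8/(1 + o)
((-2 + k(6, -3))²*(-21))*c(4) = ((-2 + 8/(1 - 3))²*(-21))*4 = ((-2 + 8/(-2))²*(-21))*4 = ((-2 + 8*(-½))²*(-21))*4 = ((-2 - 4)²*(-21))*4 = ((-6)²*(-21))*4 = (36*(-21))*4 = -756*4 = -3024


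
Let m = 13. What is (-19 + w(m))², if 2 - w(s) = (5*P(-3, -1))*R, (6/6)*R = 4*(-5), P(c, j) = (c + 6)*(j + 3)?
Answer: 339889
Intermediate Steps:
P(c, j) = (3 + j)*(6 + c) (P(c, j) = (6 + c)*(3 + j) = (3 + j)*(6 + c))
R = -20 (R = 4*(-5) = -20)
w(s) = 602 (w(s) = 2 - 5*(18 + 3*(-3) + 6*(-1) - 3*(-1))*(-20) = 2 - 5*(18 - 9 - 6 + 3)*(-20) = 2 - 5*6*(-20) = 2 - 30*(-20) = 2 - 1*(-600) = 2 + 600 = 602)
(-19 + w(m))² = (-19 + 602)² = 583² = 339889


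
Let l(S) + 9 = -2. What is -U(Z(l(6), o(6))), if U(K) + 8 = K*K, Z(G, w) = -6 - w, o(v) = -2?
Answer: -8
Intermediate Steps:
l(S) = -11 (l(S) = -9 - 2 = -11)
U(K) = -8 + K² (U(K) = -8 + K*K = -8 + K²)
-U(Z(l(6), o(6))) = -(-8 + (-6 - 1*(-2))²) = -(-8 + (-6 + 2)²) = -(-8 + (-4)²) = -(-8 + 16) = -1*8 = -8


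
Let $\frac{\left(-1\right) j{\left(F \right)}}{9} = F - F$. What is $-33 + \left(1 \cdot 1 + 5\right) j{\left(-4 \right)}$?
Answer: $-33$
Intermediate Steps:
$j{\left(F \right)} = 0$ ($j{\left(F \right)} = - 9 \left(F - F\right) = \left(-9\right) 0 = 0$)
$-33 + \left(1 \cdot 1 + 5\right) j{\left(-4 \right)} = -33 + \left(1 \cdot 1 + 5\right) 0 = -33 + \left(1 + 5\right) 0 = -33 + 6 \cdot 0 = -33 + 0 = -33$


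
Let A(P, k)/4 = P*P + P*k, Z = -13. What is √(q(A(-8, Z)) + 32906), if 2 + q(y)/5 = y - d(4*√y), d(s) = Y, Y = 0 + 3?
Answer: √36241 ≈ 190.37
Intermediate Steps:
Y = 3
d(s) = 3
A(P, k) = 4*P² + 4*P*k (A(P, k) = 4*(P*P + P*k) = 4*(P² + P*k) = 4*P² + 4*P*k)
q(y) = -25 + 5*y (q(y) = -10 + 5*(y - 1*3) = -10 + 5*(y - 3) = -10 + 5*(-3 + y) = -10 + (-15 + 5*y) = -25 + 5*y)
√(q(A(-8, Z)) + 32906) = √((-25 + 5*(4*(-8)*(-8 - 13))) + 32906) = √((-25 + 5*(4*(-8)*(-21))) + 32906) = √((-25 + 5*672) + 32906) = √((-25 + 3360) + 32906) = √(3335 + 32906) = √36241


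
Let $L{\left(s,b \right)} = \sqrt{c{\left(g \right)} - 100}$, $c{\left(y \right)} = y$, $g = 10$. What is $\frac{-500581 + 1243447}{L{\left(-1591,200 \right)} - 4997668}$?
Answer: $- \frac{1856298818244}{12488342719157} - \frac{1114299 i \sqrt{10}}{12488342719157} \approx -0.14864 - 2.8216 \cdot 10^{-7} i$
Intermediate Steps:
$L{\left(s,b \right)} = 3 i \sqrt{10}$ ($L{\left(s,b \right)} = \sqrt{10 - 100} = \sqrt{-90} = 3 i \sqrt{10}$)
$\frac{-500581 + 1243447}{L{\left(-1591,200 \right)} - 4997668} = \frac{-500581 + 1243447}{3 i \sqrt{10} - 4997668} = \frac{742866}{-4997668 + 3 i \sqrt{10}}$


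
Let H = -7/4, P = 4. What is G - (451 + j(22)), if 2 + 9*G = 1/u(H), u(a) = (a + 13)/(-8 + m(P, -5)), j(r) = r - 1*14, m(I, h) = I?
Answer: -186001/405 ≈ -459.26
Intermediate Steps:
j(r) = -14 + r (j(r) = r - 14 = -14 + r)
H = -7/4 (H = -7*¼ = -7/4 ≈ -1.7500)
u(a) = -13/4 - a/4 (u(a) = (a + 13)/(-8 + 4) = (13 + a)/(-4) = (13 + a)*(-¼) = -13/4 - a/4)
G = -106/405 (G = -2/9 + 1/(9*(-13/4 - ¼*(-7/4))) = -2/9 + 1/(9*(-13/4 + 7/16)) = -2/9 + 1/(9*(-45/16)) = -2/9 + (⅑)*(-16/45) = -2/9 - 16/405 = -106/405 ≈ -0.26173)
G - (451 + j(22)) = -106/405 - (451 + (-14 + 22)) = -106/405 - (451 + 8) = -106/405 - 1*459 = -106/405 - 459 = -186001/405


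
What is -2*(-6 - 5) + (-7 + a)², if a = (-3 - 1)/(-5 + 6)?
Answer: 143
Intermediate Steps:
a = -4 (a = -4/1 = -4*1 = -4)
-2*(-6 - 5) + (-7 + a)² = -2*(-6 - 5) + (-7 - 4)² = -2*(-11) + (-11)² = 22 + 121 = 143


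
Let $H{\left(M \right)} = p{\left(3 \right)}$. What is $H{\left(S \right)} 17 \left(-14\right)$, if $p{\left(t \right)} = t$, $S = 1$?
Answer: $-714$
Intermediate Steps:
$H{\left(M \right)} = 3$
$H{\left(S \right)} 17 \left(-14\right) = 3 \cdot 17 \left(-14\right) = 51 \left(-14\right) = -714$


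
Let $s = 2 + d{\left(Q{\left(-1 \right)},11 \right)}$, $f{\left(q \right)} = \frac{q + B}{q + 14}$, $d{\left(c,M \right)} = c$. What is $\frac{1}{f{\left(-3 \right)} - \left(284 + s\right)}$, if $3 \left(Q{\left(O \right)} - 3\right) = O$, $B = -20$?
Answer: $- \frac{33}{9595} \approx -0.0034393$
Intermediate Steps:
$Q{\left(O \right)} = 3 + \frac{O}{3}$
$f{\left(q \right)} = \frac{-20 + q}{14 + q}$ ($f{\left(q \right)} = \frac{q - 20}{q + 14} = \frac{-20 + q}{14 + q}$)
$s = \frac{14}{3}$ ($s = 2 + \left(3 + \frac{1}{3} \left(-1\right)\right) = 2 + \left(3 - \frac{1}{3}\right) = 2 + \frac{8}{3} = \frac{14}{3} \approx 4.6667$)
$\frac{1}{f{\left(-3 \right)} - \left(284 + s\right)} = \frac{1}{\frac{-20 - 3}{14 - 3} - \frac{866}{3}} = \frac{1}{\frac{1}{11} \left(-23\right) - \frac{866}{3}} = \frac{1}{- \frac{23}{11} - \frac{866}{3}} = \frac{1}{- \frac{9595}{33}} = - \frac{33}{9595}$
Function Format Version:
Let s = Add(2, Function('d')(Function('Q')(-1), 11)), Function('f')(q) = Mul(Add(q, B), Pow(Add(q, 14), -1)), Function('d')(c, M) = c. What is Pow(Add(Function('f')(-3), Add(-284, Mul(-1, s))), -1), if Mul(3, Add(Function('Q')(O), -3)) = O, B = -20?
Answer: Rational(-33, 9595) ≈ -0.0034393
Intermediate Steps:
Function('Q')(O) = Add(3, Mul(Rational(1, 3), O))
Function('f')(q) = Mul(Pow(Add(14, q), -1), Add(-20, q)) (Function('f')(q) = Mul(Add(q, -20), Pow(Add(q, 14), -1)) = Mul(Add(-20, q), Pow(Add(14, q), -1)) = Mul(Pow(Add(14, q), -1), Add(-20, q)))
s = Rational(14, 3) (s = Add(2, Add(3, Mul(Rational(1, 3), -1))) = Add(2, Add(3, Rational(-1, 3))) = Add(2, Rational(8, 3)) = Rational(14, 3) ≈ 4.6667)
Pow(Add(Function('f')(-3), Add(-284, Mul(-1, s))), -1) = Pow(Add(Mul(Pow(Add(14, -3), -1), Add(-20, -3)), Add(-284, Mul(-1, Rational(14, 3)))), -1) = Pow(Add(Mul(Pow(11, -1), -23), Add(-284, Rational(-14, 3))), -1) = Pow(Add(Mul(Rational(1, 11), -23), Rational(-866, 3)), -1) = Pow(Add(Rational(-23, 11), Rational(-866, 3)), -1) = Pow(Rational(-9595, 33), -1) = Rational(-33, 9595)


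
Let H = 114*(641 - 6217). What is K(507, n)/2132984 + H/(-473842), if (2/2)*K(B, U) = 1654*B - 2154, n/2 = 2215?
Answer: 109512122649/63168587783 ≈ 1.7336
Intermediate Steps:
n = 4430 (n = 2*2215 = 4430)
H = -635664 (H = 114*(-5576) = -635664)
K(B, U) = -2154 + 1654*B (K(B, U) = 1654*B - 2154 = -2154 + 1654*B)
K(507, n)/2132984 + H/(-473842) = (-2154 + 1654*507)/2132984 - 635664/(-473842) = (-2154 + 838578)*(1/2132984) - 635664*(-1/473842) = 836424*(1/2132984) + 317832/236921 = 104553/266623 + 317832/236921 = 109512122649/63168587783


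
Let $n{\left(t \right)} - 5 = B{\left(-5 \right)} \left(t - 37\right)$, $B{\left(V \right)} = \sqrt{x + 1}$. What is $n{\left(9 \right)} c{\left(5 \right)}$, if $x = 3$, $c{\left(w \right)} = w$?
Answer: $-255$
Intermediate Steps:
$B{\left(V \right)} = 2$ ($B{\left(V \right)} = \sqrt{3 + 1} = \sqrt{4} = 2$)
$n{\left(t \right)} = -69 + 2 t$ ($n{\left(t \right)} = 5 + 2 \left(t - 37\right) = 5 + 2 \left(-37 + t\right) = 5 + \left(-74 + 2 t\right) = -69 + 2 t$)
$n{\left(9 \right)} c{\left(5 \right)} = \left(-69 + 2 \cdot 9\right) 5 = \left(-69 + 18\right) 5 = \left(-51\right) 5 = -255$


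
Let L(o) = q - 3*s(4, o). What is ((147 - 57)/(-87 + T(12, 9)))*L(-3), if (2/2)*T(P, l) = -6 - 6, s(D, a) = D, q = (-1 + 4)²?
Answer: 30/11 ≈ 2.7273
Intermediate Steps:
q = 9 (q = 3² = 9)
T(P, l) = -12 (T(P, l) = -6 - 6 = -12)
L(o) = -3 (L(o) = 9 - 3*4 = 9 - 12 = -3)
((147 - 57)/(-87 + T(12, 9)))*L(-3) = ((147 - 57)/(-87 - 12))*(-3) = (90/(-99))*(-3) = (90*(-1/99))*(-3) = -10/11*(-3) = 30/11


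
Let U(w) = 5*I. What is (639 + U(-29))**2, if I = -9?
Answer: 352836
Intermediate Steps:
U(w) = -45 (U(w) = 5*(-9) = -45)
(639 + U(-29))**2 = (639 - 45)**2 = 594**2 = 352836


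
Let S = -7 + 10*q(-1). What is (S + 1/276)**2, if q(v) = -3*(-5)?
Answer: 1557801961/76176 ≈ 20450.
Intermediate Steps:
q(v) = 15
S = 143 (S = -7 + 10*15 = -7 + 150 = 143)
(S + 1/276)**2 = (143 + 1/276)**2 = (39469/276)**2 = 1557801961/76176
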